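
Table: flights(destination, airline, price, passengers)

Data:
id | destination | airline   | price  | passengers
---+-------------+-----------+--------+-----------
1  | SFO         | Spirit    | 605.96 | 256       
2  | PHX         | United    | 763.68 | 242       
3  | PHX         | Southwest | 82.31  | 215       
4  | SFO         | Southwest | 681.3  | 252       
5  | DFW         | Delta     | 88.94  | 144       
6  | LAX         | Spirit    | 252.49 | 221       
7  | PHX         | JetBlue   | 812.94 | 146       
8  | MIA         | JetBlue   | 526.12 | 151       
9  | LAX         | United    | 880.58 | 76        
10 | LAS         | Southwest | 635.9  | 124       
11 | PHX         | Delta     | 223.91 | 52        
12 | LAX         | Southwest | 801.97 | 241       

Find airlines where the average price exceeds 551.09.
SELECT airline, AVG(price)
FROM flights
GROUP BY airline
HAVING AVG(price) > 551.09

Result:
  JetBlue: avg=669.53
  United: avg=822.13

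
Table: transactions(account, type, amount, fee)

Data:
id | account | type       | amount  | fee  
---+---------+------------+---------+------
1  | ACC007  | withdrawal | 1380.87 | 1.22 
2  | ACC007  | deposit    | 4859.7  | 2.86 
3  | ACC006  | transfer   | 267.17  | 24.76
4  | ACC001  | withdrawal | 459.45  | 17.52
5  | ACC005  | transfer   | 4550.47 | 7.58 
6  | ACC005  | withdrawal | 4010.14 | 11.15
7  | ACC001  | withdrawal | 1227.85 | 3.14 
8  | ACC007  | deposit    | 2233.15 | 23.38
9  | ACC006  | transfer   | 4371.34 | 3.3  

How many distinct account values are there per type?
SELECT type, COUNT(DISTINCT account)
FROM transactions
GROUP BY type

Result:
  deposit: 1 distinct
  transfer: 2 distinct
  withdrawal: 3 distinct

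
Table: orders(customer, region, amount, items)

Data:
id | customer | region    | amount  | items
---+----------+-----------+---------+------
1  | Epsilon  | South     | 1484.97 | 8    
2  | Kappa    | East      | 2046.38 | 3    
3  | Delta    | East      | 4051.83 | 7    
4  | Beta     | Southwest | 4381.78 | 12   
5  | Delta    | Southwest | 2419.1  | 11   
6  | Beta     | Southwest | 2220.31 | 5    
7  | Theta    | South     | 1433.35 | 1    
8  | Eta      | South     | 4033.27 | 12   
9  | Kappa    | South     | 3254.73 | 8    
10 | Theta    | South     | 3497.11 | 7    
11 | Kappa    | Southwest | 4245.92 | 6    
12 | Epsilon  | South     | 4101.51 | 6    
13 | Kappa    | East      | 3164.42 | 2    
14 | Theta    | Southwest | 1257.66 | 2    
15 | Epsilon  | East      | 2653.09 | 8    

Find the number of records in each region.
SELECT region, COUNT(*) as count
FROM orders
GROUP BY region

Result:
  East: 4
  South: 6
  Southwest: 5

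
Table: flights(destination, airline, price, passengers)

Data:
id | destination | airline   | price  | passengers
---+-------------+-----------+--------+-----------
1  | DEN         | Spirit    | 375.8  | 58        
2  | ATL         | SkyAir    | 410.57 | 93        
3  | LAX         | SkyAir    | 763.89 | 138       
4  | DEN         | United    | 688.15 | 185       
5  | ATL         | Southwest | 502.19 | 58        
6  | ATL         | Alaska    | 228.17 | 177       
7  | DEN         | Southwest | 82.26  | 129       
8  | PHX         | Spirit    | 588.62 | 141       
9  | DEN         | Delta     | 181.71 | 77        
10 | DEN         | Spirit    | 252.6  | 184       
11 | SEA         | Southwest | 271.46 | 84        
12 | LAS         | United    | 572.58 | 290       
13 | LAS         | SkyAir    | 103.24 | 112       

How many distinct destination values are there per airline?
SELECT airline, COUNT(DISTINCT destination)
FROM flights
GROUP BY airline

Result:
  Alaska: 1 distinct
  Delta: 1 distinct
  SkyAir: 3 distinct
  Southwest: 3 distinct
  Spirit: 2 distinct
  United: 2 distinct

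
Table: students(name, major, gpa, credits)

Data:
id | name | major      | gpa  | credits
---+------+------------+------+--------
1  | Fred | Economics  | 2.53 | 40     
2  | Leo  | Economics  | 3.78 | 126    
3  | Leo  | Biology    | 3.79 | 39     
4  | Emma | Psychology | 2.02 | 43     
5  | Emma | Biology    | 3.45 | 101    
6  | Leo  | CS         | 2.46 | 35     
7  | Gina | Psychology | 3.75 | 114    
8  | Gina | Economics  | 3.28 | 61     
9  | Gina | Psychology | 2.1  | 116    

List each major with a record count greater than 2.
SELECT major, COUNT(*) as cnt
FROM students
GROUP BY major
HAVING COUNT(*) > 2

Result:
  Economics: 3
  Psychology: 3

Note: HAVING filters groups after aggregation, WHERE filters rows before.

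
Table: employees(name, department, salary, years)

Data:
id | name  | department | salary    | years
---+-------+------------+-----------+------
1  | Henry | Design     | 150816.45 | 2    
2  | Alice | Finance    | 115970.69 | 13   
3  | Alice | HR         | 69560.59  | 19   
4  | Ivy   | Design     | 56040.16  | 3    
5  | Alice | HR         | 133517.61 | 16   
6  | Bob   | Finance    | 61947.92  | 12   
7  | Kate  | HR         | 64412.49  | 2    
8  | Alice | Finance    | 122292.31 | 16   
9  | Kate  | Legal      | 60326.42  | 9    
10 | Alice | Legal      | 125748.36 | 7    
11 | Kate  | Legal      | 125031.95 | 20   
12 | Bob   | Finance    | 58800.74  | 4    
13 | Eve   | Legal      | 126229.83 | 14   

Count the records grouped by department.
SELECT department, COUNT(*) as count
FROM employees
GROUP BY department

Result:
  Design: 2
  Finance: 4
  HR: 3
  Legal: 4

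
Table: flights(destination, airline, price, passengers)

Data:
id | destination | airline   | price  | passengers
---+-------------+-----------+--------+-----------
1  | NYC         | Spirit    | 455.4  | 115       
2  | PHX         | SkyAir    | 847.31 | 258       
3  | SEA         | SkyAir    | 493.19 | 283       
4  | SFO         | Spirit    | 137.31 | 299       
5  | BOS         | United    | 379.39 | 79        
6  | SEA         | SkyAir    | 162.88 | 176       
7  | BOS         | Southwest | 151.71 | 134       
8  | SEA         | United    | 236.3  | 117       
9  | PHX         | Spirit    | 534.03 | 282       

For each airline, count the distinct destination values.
SELECT airline, COUNT(DISTINCT destination)
FROM flights
GROUP BY airline

Result:
  SkyAir: 2 distinct
  Southwest: 1 distinct
  Spirit: 3 distinct
  United: 2 distinct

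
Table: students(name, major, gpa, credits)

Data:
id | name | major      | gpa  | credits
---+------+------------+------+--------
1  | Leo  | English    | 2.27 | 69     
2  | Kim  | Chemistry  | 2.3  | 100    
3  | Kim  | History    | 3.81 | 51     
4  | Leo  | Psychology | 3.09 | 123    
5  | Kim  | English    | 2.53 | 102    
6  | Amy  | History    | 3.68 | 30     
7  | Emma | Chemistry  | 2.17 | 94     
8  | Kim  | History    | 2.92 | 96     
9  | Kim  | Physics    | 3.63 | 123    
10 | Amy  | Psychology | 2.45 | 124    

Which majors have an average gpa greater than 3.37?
SELECT major, AVG(gpa)
FROM students
GROUP BY major
HAVING AVG(gpa) > 3.37

Result:
  History: avg=3.47
  Physics: avg=3.63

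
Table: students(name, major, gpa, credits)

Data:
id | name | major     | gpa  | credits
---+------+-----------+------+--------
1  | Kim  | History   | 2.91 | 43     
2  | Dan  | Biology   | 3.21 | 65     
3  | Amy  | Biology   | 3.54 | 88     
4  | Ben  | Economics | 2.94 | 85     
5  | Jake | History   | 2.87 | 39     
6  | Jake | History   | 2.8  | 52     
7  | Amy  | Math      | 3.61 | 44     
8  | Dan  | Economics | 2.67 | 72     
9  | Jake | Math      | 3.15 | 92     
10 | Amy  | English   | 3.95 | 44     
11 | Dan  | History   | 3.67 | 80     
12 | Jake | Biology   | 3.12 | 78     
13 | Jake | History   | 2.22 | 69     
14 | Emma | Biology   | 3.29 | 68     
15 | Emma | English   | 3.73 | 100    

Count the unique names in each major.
SELECT major, COUNT(DISTINCT name)
FROM students
GROUP BY major

Result:
  Biology: 4 distinct
  Economics: 2 distinct
  English: 2 distinct
  History: 3 distinct
  Math: 2 distinct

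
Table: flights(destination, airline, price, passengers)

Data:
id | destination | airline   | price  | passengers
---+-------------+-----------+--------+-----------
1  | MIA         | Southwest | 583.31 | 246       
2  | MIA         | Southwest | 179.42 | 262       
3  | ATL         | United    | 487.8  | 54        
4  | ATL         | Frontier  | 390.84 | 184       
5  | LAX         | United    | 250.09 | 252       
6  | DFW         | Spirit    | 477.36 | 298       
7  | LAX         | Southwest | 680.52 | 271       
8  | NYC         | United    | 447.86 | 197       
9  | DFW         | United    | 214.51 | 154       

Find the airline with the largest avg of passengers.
SELECT airline, AVG(passengers) as val
FROM flights
GROUP BY airline
ORDER BY val DESC
LIMIT 1

Result: Spirit with avg(passengers) = 298.00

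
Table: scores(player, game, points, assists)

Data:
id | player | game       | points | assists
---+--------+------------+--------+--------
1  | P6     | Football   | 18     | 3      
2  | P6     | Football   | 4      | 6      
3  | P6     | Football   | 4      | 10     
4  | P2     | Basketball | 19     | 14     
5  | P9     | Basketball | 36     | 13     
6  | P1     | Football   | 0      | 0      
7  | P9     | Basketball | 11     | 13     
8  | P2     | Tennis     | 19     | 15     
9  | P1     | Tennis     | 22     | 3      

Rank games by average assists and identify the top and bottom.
SELECT game, AVG(assists)
FROM scores
GROUP BY game
ORDER BY AVG(assists)

All groups:
  Football: 4.75
  Tennis: 9.00
  Basketball: 13.33

Highest: Basketball (13.33)
Lowest: Football (4.75)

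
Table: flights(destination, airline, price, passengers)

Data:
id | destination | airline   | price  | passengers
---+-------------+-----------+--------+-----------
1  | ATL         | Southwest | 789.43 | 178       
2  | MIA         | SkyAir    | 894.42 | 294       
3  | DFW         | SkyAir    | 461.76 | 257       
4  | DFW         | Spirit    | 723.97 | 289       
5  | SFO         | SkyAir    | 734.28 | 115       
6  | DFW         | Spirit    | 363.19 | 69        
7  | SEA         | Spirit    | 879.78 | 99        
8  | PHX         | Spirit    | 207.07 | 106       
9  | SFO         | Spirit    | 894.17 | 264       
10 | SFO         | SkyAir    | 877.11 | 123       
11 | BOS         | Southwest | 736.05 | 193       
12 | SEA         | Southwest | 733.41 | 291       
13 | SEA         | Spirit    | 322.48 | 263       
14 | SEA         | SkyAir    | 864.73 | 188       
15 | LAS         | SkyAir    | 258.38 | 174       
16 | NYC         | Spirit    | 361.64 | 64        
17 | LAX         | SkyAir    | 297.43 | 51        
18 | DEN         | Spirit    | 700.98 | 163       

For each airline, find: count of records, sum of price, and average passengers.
SELECT airline,
       COUNT(*) as cnt,
       SUM(price) as total_price,
       AVG(passengers) as avg_passengers
FROM flights
GROUP BY airline

Result:
  SkyAir: 7 records, 4388.11 total price, 171.71 avg passengers
  Southwest: 3 records, 2258.89 total price, 220.67 avg passengers
  Spirit: 8 records, 4453.28 total price, 164.63 avg passengers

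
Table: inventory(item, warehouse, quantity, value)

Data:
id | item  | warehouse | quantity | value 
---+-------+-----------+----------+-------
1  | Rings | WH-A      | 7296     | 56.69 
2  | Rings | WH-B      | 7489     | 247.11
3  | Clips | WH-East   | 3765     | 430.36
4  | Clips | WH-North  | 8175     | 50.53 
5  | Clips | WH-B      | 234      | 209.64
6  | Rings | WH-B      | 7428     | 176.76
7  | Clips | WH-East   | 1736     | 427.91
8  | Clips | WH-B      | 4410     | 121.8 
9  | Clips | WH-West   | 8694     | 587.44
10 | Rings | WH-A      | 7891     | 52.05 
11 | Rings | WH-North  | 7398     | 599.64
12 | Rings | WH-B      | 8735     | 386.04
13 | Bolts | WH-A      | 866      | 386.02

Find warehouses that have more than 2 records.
SELECT warehouse, COUNT(*) as cnt
FROM inventory
GROUP BY warehouse
HAVING COUNT(*) > 2

Result:
  WH-A: 3
  WH-B: 5

Note: HAVING filters groups after aggregation, WHERE filters rows before.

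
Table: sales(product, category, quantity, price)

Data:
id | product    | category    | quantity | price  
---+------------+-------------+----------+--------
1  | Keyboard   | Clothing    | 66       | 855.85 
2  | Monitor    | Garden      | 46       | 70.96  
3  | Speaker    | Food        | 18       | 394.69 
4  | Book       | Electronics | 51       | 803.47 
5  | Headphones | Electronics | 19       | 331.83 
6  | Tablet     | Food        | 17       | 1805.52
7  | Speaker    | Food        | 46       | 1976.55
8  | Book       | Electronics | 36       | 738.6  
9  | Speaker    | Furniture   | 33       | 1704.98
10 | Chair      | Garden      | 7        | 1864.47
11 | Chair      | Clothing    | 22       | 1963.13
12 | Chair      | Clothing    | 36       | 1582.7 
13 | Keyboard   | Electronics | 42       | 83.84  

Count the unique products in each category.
SELECT category, COUNT(DISTINCT product)
FROM sales
GROUP BY category

Result:
  Clothing: 2 distinct
  Electronics: 3 distinct
  Food: 2 distinct
  Furniture: 1 distinct
  Garden: 2 distinct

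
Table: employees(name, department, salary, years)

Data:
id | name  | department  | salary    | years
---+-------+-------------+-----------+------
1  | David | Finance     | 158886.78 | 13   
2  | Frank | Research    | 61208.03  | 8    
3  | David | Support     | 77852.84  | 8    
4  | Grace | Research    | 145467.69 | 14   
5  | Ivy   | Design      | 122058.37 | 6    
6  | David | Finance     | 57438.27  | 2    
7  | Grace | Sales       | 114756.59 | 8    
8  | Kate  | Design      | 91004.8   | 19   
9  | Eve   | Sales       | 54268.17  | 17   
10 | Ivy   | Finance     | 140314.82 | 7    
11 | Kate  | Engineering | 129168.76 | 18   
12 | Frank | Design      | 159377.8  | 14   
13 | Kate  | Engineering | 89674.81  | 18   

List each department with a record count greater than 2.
SELECT department, COUNT(*) as cnt
FROM employees
GROUP BY department
HAVING COUNT(*) > 2

Result:
  Design: 3
  Finance: 3

Note: HAVING filters groups after aggregation, WHERE filters rows before.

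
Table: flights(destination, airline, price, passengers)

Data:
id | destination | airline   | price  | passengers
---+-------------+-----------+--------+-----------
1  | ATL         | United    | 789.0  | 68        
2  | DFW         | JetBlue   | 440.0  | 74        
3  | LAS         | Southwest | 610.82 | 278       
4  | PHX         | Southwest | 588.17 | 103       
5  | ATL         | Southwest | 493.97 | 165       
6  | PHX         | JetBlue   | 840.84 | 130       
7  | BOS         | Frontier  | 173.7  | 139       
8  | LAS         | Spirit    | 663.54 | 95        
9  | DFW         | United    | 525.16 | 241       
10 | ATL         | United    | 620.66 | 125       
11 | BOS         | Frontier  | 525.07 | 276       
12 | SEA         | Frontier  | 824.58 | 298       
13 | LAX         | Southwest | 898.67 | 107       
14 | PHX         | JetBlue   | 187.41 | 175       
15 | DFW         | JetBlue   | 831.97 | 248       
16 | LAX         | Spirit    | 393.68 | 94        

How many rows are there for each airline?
SELECT airline, COUNT(*) as count
FROM flights
GROUP BY airline

Result:
  Frontier: 3
  JetBlue: 4
  Southwest: 4
  Spirit: 2
  United: 3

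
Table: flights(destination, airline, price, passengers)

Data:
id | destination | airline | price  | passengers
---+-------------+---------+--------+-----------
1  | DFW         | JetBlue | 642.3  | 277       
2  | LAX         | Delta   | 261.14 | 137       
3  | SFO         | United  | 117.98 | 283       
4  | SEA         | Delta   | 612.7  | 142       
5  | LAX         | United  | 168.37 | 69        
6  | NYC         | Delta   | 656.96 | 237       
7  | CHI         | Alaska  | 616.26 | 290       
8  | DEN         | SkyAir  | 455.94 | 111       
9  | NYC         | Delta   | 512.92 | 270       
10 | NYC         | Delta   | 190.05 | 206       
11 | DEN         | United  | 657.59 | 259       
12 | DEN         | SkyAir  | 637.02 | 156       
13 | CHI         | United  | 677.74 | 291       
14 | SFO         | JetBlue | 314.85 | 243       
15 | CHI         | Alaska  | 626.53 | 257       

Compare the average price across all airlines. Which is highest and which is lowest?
SELECT airline, AVG(price)
FROM flights
GROUP BY airline
ORDER BY AVG(price)

All groups:
  United: 405.42
  Delta: 446.75
  JetBlue: 478.58
  SkyAir: 546.48
  Alaska: 621.40

Highest: Alaska (621.40)
Lowest: United (405.42)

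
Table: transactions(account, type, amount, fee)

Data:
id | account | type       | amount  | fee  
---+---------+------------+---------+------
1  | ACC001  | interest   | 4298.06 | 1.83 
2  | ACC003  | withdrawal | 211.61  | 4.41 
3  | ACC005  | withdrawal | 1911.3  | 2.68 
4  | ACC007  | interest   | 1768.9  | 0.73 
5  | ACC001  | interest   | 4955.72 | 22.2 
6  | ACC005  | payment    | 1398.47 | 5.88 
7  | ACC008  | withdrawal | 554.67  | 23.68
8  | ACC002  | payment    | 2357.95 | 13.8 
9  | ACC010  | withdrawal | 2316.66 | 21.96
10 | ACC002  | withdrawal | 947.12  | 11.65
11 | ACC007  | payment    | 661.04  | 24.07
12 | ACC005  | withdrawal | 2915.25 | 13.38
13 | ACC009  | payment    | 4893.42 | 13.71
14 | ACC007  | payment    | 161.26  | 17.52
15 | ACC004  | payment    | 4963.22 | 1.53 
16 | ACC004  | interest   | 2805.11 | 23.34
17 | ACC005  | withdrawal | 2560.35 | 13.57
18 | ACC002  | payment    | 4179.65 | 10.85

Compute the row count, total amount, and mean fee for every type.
SELECT type,
       COUNT(*) as cnt,
       SUM(amount) as total_amount,
       AVG(fee) as avg_fee
FROM transactions
GROUP BY type

Result:
  interest: 4 records, 13827.79 total amount, 12.03 avg fee
  payment: 7 records, 18615.01 total amount, 12.48 avg fee
  withdrawal: 7 records, 11416.96 total amount, 13.05 avg fee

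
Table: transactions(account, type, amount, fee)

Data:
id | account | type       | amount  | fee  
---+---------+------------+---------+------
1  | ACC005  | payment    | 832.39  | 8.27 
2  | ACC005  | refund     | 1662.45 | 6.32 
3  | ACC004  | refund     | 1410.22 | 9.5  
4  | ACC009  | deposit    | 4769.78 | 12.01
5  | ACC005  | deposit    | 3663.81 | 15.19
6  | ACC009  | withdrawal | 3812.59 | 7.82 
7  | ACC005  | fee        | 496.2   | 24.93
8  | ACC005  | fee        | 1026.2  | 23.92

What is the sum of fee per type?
SELECT type, SUM(fee) as result
FROM transactions
GROUP BY type

Result:
  deposit: 27.20
  fee: 48.85
  payment: 8.27
  refund: 15.82
  withdrawal: 7.82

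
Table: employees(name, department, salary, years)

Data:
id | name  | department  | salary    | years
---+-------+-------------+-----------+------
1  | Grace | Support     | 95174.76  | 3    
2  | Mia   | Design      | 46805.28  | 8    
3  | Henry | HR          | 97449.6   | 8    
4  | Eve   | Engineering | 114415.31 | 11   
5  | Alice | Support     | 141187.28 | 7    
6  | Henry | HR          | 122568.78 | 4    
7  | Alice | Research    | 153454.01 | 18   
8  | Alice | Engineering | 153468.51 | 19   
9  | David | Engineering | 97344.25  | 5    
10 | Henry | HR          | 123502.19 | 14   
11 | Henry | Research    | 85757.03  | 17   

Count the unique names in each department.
SELECT department, COUNT(DISTINCT name)
FROM employees
GROUP BY department

Result:
  Design: 1 distinct
  Engineering: 3 distinct
  HR: 1 distinct
  Research: 2 distinct
  Support: 2 distinct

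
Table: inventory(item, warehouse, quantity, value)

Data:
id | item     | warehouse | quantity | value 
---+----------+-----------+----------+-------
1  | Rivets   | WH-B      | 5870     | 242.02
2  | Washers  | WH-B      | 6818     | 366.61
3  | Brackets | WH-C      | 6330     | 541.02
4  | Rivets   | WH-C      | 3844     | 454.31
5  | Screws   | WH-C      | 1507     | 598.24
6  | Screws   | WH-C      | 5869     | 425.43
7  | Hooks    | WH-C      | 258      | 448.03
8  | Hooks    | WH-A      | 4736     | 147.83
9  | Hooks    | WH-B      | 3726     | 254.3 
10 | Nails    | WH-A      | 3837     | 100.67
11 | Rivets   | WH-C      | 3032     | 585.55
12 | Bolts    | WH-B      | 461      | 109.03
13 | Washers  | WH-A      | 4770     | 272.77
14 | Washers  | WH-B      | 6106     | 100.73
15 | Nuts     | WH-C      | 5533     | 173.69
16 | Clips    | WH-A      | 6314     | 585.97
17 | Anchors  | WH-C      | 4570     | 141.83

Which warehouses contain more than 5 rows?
SELECT warehouse, COUNT(*) as cnt
FROM inventory
GROUP BY warehouse
HAVING COUNT(*) > 5

Result:
  WH-C: 8

Note: HAVING filters groups after aggregation, WHERE filters rows before.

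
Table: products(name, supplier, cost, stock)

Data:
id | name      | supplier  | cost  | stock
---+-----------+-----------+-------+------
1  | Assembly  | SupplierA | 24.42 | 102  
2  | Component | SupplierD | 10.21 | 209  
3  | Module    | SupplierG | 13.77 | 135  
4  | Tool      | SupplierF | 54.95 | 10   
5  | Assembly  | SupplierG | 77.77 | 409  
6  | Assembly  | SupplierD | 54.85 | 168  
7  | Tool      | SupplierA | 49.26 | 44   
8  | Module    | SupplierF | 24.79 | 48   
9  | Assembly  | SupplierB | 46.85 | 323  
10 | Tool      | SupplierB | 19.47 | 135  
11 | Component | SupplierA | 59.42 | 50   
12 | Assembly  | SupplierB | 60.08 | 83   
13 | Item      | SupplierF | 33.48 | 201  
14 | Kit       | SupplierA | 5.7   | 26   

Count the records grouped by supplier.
SELECT supplier, COUNT(*) as count
FROM products
GROUP BY supplier

Result:
  SupplierA: 4
  SupplierB: 3
  SupplierD: 2
  SupplierF: 3
  SupplierG: 2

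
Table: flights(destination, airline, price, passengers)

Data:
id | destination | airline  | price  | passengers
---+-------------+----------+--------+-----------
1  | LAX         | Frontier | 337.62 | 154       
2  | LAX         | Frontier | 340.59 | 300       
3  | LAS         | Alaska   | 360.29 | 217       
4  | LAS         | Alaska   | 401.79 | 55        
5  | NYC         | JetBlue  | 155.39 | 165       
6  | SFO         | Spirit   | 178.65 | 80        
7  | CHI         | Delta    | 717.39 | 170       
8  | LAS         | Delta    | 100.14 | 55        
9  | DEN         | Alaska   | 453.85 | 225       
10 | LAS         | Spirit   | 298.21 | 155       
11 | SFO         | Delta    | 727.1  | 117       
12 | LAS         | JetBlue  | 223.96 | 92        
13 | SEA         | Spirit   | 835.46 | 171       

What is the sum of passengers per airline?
SELECT airline, SUM(passengers) as result
FROM flights
GROUP BY airline

Result:
  Alaska: 497
  Delta: 342
  Frontier: 454
  JetBlue: 257
  Spirit: 406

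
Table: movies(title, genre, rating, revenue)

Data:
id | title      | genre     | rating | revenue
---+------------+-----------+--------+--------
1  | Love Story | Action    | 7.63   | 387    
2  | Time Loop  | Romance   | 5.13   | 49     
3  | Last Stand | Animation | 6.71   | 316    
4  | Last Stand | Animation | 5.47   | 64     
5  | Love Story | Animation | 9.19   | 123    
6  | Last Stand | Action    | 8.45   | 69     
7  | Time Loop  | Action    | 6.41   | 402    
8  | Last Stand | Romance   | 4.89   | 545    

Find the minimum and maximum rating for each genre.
SELECT genre, MIN(rating), MAX(rating)
FROM movies
GROUP BY genre

Result:
  Action: min=6.41, max=8.45
  Animation: min=5.47, max=9.19
  Romance: min=4.89, max=5.13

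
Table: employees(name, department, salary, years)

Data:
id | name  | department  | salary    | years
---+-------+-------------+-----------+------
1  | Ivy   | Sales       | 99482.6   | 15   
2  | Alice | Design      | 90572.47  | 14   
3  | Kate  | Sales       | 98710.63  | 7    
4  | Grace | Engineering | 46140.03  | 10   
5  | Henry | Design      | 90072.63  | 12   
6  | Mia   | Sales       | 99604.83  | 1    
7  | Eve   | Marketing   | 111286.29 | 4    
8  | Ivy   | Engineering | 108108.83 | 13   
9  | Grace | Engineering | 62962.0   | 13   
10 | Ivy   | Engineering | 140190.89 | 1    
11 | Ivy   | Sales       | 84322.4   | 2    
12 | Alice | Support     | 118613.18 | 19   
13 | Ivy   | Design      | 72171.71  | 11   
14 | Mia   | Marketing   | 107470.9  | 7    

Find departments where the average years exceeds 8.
SELECT department, AVG(years)
FROM employees
GROUP BY department
HAVING AVG(years) > 8

Result:
  Design: avg=12.33
  Engineering: avg=9.25
  Support: avg=19.00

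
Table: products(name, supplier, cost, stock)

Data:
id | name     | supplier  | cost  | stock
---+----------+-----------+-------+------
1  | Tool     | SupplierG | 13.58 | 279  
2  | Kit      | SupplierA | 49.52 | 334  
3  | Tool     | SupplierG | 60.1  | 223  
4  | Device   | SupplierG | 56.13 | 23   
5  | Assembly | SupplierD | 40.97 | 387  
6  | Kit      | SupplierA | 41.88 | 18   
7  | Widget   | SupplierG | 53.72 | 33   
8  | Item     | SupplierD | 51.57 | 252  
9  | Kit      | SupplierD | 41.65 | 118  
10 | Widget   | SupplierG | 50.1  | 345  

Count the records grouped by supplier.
SELECT supplier, COUNT(*) as count
FROM products
GROUP BY supplier

Result:
  SupplierA: 2
  SupplierD: 3
  SupplierG: 5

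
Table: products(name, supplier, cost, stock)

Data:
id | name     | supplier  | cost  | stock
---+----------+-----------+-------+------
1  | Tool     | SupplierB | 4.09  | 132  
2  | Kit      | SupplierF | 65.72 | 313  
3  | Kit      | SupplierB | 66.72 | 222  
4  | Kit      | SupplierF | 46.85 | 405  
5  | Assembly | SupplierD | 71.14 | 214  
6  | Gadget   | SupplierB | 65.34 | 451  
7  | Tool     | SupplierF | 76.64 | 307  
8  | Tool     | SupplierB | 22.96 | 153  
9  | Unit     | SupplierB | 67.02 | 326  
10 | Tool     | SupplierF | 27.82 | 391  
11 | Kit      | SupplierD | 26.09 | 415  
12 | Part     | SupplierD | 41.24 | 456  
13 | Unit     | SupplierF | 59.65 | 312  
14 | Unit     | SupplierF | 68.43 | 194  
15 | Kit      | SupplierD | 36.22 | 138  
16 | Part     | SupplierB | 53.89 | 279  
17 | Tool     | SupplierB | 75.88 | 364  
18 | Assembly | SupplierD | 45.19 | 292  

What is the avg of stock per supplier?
SELECT supplier, AVG(stock) as result
FROM products
GROUP BY supplier

Result:
  SupplierB: 275.29
  SupplierD: 303.00
  SupplierF: 320.33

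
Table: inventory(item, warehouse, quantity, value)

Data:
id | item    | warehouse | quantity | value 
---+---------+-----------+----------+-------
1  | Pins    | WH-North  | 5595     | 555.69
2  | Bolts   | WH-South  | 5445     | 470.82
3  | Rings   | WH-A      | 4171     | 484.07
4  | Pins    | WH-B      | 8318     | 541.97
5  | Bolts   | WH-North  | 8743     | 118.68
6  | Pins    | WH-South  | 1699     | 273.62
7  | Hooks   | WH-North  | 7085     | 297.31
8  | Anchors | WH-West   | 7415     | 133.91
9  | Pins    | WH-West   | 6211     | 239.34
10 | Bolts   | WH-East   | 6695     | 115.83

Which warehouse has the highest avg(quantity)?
SELECT warehouse, AVG(quantity) as val
FROM inventory
GROUP BY warehouse
ORDER BY val DESC
LIMIT 1

Result: WH-B with avg(quantity) = 8318.00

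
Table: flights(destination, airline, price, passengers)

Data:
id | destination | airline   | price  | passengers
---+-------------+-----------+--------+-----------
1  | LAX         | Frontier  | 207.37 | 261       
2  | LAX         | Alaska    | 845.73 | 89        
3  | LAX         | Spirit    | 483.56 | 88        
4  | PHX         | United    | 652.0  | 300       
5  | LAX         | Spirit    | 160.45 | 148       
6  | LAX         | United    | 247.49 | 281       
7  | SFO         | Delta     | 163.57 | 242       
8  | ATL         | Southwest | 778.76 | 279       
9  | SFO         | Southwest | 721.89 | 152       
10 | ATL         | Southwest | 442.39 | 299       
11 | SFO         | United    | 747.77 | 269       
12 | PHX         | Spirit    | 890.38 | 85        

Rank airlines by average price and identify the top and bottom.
SELECT airline, AVG(price)
FROM flights
GROUP BY airline
ORDER BY AVG(price)

All groups:
  Delta: 163.57
  Frontier: 207.37
  Spirit: 511.46
  United: 549.09
  Southwest: 647.68
  Alaska: 845.73

Highest: Alaska (845.73)
Lowest: Delta (163.57)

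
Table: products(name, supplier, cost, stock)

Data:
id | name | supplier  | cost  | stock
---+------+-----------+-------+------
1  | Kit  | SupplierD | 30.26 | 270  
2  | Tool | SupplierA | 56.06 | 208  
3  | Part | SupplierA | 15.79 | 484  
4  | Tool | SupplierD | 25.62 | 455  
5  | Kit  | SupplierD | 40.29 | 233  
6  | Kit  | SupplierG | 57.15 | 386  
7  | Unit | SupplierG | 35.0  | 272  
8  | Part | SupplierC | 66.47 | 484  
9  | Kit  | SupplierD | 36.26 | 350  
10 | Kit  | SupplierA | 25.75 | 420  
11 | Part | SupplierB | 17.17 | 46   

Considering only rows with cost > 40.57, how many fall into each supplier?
SELECT supplier, COUNT(*)
FROM products
WHERE cost > 40.57
GROUP BY supplier

Note: WHERE filters rows before grouping.

Result:
  SupplierA: 1
  SupplierC: 1
  SupplierG: 1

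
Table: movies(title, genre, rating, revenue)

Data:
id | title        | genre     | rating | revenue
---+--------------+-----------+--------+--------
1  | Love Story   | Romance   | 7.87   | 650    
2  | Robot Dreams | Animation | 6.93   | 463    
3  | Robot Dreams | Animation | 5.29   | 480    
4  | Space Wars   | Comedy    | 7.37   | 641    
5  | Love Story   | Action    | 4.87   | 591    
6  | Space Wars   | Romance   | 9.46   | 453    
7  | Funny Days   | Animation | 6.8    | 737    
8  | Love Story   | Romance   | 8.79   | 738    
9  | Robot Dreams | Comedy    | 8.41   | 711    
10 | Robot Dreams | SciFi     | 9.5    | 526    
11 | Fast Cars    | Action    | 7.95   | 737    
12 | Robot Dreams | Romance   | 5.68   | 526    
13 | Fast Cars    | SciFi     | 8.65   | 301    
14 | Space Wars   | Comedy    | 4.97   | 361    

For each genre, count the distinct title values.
SELECT genre, COUNT(DISTINCT title)
FROM movies
GROUP BY genre

Result:
  Action: 2 distinct
  Animation: 2 distinct
  Comedy: 2 distinct
  Romance: 3 distinct
  SciFi: 2 distinct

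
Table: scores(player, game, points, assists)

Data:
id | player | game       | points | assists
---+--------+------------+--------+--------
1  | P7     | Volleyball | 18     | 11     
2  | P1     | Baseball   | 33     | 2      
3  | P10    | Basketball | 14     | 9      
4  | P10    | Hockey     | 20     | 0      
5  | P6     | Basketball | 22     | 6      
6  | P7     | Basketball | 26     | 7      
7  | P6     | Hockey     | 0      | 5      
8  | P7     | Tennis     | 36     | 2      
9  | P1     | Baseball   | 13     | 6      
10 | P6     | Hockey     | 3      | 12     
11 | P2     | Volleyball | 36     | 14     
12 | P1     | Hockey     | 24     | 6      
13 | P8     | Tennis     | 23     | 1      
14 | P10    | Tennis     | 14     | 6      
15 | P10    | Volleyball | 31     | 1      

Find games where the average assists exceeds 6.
SELECT game, AVG(assists)
FROM scores
GROUP BY game
HAVING AVG(assists) > 6

Result:
  Basketball: avg=7.33
  Volleyball: avg=8.67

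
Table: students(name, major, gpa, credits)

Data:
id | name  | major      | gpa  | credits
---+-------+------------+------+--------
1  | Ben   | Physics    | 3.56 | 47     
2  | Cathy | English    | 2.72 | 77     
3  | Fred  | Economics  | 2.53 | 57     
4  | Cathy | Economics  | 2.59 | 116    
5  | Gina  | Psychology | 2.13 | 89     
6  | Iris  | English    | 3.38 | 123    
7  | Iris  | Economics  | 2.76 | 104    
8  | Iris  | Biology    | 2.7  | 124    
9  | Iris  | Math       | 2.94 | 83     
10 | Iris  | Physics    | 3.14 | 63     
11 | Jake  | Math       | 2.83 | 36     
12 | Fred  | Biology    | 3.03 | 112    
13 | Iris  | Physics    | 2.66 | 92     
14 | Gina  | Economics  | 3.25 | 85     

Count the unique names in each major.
SELECT major, COUNT(DISTINCT name)
FROM students
GROUP BY major

Result:
  Biology: 2 distinct
  Economics: 4 distinct
  English: 2 distinct
  Math: 2 distinct
  Physics: 2 distinct
  Psychology: 1 distinct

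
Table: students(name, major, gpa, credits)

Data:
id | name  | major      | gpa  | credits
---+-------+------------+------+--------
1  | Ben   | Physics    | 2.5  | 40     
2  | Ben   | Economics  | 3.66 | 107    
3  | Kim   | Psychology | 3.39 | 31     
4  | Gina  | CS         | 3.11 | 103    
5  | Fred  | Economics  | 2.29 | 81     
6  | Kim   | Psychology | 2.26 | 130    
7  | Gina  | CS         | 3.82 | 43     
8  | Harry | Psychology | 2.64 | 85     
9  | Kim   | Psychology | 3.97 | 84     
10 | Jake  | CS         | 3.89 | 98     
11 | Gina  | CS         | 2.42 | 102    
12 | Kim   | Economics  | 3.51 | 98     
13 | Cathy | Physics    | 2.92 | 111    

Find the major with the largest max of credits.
SELECT major, MAX(credits) as val
FROM students
GROUP BY major
ORDER BY val DESC
LIMIT 1

Result: Psychology with max(credits) = 130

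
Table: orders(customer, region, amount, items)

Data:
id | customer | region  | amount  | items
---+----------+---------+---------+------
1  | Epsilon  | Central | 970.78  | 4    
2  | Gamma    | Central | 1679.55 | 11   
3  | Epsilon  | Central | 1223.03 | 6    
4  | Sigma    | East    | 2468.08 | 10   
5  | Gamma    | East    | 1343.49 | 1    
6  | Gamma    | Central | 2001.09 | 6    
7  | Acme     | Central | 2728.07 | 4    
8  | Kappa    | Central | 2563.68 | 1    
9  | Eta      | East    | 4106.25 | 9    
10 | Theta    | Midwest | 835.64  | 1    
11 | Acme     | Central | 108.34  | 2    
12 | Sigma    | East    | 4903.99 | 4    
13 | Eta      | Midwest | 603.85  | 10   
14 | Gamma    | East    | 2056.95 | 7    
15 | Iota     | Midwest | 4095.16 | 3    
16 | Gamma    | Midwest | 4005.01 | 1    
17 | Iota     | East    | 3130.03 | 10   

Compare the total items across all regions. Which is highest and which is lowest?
SELECT region, SUM(items)
FROM orders
GROUP BY region
ORDER BY SUM(items)

All groups:
  Midwest: 15
  Central: 34
  East: 41

Highest: East (41)
Lowest: Midwest (15)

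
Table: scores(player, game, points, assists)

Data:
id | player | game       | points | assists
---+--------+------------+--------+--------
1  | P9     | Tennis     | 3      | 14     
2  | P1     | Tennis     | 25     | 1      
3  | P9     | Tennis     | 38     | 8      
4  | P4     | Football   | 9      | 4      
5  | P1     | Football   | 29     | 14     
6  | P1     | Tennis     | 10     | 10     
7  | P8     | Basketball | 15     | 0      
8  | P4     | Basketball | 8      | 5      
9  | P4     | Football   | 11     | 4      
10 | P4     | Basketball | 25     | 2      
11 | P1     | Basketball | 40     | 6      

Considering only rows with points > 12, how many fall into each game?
SELECT game, COUNT(*)
FROM scores
WHERE points > 12
GROUP BY game

Note: WHERE filters rows before grouping.

Result:
  Basketball: 3
  Football: 1
  Tennis: 2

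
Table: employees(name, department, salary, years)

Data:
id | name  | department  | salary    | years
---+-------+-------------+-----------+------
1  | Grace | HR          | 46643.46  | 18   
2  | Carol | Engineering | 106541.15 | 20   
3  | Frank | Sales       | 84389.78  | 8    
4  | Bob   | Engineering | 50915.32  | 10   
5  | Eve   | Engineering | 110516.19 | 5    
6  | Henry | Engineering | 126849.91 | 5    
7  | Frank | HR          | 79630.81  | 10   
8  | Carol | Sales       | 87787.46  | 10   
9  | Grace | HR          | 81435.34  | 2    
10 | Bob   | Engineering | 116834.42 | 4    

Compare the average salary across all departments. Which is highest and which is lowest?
SELECT department, AVG(salary)
FROM employees
GROUP BY department
ORDER BY AVG(salary)

All groups:
  HR: 69236.54
  Sales: 86088.62
  Engineering: 102331.40

Highest: Engineering (102331.40)
Lowest: HR (69236.54)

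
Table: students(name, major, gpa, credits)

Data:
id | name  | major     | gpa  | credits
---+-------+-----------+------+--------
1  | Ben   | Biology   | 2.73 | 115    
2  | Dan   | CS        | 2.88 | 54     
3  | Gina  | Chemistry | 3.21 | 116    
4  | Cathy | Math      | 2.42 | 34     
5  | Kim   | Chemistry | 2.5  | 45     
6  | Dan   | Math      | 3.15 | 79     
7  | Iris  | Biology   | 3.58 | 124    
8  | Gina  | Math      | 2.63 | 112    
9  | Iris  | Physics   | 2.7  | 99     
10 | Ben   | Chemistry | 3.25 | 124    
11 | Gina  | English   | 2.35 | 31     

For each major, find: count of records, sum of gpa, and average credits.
SELECT major,
       COUNT(*) as cnt,
       SUM(gpa) as total_gpa,
       AVG(credits) as avg_credits
FROM students
GROUP BY major

Result:
  Biology: 2 records, 6.31 total gpa, 119.50 avg credits
  CS: 1 records, 2.88 total gpa, 54.00 avg credits
  Chemistry: 3 records, 8.96 total gpa, 95.00 avg credits
  English: 1 records, 2.35 total gpa, 31.00 avg credits
  Math: 3 records, 8.20 total gpa, 75.00 avg credits
  Physics: 1 records, 2.70 total gpa, 99.00 avg credits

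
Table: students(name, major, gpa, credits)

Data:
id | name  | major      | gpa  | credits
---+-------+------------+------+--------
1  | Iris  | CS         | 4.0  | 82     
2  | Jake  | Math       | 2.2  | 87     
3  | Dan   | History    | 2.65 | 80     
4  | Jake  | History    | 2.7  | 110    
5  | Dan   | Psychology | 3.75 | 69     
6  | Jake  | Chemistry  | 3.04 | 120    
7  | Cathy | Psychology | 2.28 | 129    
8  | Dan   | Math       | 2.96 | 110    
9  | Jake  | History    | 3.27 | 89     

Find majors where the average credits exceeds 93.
SELECT major, AVG(credits)
FROM students
GROUP BY major
HAVING AVG(credits) > 93

Result:
  Chemistry: avg=120.00
  Math: avg=98.50
  Psychology: avg=99.00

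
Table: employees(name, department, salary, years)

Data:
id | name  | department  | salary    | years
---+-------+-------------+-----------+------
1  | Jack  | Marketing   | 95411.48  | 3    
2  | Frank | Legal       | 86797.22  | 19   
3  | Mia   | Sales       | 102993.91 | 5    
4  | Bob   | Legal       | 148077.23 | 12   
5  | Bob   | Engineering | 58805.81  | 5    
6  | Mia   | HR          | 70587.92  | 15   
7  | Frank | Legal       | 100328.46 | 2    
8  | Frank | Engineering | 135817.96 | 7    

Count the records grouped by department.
SELECT department, COUNT(*) as count
FROM employees
GROUP BY department

Result:
  Engineering: 2
  HR: 1
  Legal: 3
  Marketing: 1
  Sales: 1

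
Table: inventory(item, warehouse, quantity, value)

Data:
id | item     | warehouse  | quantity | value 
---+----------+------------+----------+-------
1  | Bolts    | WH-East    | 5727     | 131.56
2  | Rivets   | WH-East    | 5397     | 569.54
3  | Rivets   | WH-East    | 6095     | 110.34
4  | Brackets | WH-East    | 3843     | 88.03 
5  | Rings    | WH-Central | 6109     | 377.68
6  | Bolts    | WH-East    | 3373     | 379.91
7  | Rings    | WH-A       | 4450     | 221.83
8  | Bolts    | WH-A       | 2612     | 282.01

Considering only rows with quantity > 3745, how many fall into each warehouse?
SELECT warehouse, COUNT(*)
FROM inventory
WHERE quantity > 3745
GROUP BY warehouse

Note: WHERE filters rows before grouping.

Result:
  WH-A: 1
  WH-Central: 1
  WH-East: 4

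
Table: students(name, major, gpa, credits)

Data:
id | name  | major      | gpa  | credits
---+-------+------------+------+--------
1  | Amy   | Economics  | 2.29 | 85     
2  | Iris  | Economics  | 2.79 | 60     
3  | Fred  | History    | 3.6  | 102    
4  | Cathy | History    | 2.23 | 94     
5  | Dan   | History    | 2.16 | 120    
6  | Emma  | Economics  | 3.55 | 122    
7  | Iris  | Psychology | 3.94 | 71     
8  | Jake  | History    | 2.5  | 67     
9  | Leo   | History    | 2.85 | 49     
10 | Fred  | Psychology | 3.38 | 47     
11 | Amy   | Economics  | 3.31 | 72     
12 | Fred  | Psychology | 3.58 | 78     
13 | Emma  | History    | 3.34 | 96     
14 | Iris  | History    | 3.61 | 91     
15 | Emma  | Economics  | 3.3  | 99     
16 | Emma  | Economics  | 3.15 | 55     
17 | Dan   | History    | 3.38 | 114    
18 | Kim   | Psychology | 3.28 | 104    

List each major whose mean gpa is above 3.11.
SELECT major, AVG(gpa)
FROM students
GROUP BY major
HAVING AVG(gpa) > 3.11

Result:
  Psychology: avg=3.55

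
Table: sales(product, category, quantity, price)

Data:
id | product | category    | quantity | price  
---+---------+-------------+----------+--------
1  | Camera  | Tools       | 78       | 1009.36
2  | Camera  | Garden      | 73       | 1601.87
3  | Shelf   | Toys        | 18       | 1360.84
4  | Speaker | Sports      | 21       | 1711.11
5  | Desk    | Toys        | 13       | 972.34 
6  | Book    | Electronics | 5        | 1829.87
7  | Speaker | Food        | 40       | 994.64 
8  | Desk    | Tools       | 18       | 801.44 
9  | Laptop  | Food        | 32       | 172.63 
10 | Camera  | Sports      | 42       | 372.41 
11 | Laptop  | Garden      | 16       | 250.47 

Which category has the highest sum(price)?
SELECT category, SUM(price) as val
FROM sales
GROUP BY category
ORDER BY val DESC
LIMIT 1

Result: Toys with sum(price) = 2333.18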